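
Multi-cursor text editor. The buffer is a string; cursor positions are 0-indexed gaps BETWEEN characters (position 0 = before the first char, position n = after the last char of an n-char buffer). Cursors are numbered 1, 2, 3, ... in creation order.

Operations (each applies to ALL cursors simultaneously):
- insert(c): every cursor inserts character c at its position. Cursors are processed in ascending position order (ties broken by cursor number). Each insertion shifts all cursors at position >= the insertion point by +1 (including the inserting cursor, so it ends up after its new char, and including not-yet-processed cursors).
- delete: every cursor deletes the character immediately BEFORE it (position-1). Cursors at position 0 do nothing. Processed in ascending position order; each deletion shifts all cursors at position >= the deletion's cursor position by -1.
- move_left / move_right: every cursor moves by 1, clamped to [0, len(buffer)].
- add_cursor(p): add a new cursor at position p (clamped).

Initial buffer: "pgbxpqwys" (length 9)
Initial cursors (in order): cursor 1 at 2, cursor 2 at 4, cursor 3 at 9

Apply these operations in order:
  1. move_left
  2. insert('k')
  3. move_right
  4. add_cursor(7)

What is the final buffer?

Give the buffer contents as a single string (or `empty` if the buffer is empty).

Answer: pkgbkxpqwyks

Derivation:
After op 1 (move_left): buffer="pgbxpqwys" (len 9), cursors c1@1 c2@3 c3@8, authorship .........
After op 2 (insert('k')): buffer="pkgbkxpqwyks" (len 12), cursors c1@2 c2@5 c3@11, authorship .1..2.....3.
After op 3 (move_right): buffer="pkgbkxpqwyks" (len 12), cursors c1@3 c2@6 c3@12, authorship .1..2.....3.
After op 4 (add_cursor(7)): buffer="pkgbkxpqwyks" (len 12), cursors c1@3 c2@6 c4@7 c3@12, authorship .1..2.....3.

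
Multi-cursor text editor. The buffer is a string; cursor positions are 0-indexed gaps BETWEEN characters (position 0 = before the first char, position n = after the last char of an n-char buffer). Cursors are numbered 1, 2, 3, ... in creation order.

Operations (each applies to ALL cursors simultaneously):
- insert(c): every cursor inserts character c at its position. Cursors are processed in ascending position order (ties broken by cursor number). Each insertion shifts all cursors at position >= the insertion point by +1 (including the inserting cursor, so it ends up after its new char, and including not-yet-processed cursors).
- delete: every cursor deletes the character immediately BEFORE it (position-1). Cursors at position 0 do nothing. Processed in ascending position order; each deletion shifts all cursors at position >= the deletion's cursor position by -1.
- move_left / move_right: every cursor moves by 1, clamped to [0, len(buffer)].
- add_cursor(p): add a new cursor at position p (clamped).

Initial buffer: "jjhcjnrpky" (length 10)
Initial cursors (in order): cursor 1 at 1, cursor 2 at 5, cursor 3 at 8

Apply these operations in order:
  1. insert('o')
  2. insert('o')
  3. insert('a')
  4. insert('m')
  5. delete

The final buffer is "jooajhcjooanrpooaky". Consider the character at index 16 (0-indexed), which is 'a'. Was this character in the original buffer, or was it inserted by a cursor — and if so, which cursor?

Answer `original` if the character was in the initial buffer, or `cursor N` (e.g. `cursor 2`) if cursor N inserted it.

Answer: cursor 3

Derivation:
After op 1 (insert('o')): buffer="jojhcjonrpoky" (len 13), cursors c1@2 c2@7 c3@11, authorship .1....2...3..
After op 2 (insert('o')): buffer="joojhcjoonrpooky" (len 16), cursors c1@3 c2@9 c3@14, authorship .11....22...33..
After op 3 (insert('a')): buffer="jooajhcjooanrpooaky" (len 19), cursors c1@4 c2@11 c3@17, authorship .111....222...333..
After op 4 (insert('m')): buffer="jooamjhcjooamnrpooamky" (len 22), cursors c1@5 c2@13 c3@20, authorship .1111....2222...3333..
After op 5 (delete): buffer="jooajhcjooanrpooaky" (len 19), cursors c1@4 c2@11 c3@17, authorship .111....222...333..
Authorship (.=original, N=cursor N): . 1 1 1 . . . . 2 2 2 . . . 3 3 3 . .
Index 16: author = 3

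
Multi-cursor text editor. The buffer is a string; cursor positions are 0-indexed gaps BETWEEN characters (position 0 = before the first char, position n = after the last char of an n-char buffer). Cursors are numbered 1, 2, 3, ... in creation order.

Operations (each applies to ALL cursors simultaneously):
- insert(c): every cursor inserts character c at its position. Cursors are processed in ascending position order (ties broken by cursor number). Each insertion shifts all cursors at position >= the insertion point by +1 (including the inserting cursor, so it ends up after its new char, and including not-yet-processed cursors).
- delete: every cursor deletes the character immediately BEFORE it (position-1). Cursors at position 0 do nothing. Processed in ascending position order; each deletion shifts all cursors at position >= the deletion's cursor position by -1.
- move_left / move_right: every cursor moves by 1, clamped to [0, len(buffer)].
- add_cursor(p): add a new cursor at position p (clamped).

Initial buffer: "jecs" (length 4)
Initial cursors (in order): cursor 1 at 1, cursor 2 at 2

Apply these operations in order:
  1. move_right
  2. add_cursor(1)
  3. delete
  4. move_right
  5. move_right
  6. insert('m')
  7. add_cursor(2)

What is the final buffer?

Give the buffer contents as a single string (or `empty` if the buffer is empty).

After op 1 (move_right): buffer="jecs" (len 4), cursors c1@2 c2@3, authorship ....
After op 2 (add_cursor(1)): buffer="jecs" (len 4), cursors c3@1 c1@2 c2@3, authorship ....
After op 3 (delete): buffer="s" (len 1), cursors c1@0 c2@0 c3@0, authorship .
After op 4 (move_right): buffer="s" (len 1), cursors c1@1 c2@1 c3@1, authorship .
After op 5 (move_right): buffer="s" (len 1), cursors c1@1 c2@1 c3@1, authorship .
After op 6 (insert('m')): buffer="smmm" (len 4), cursors c1@4 c2@4 c3@4, authorship .123
After op 7 (add_cursor(2)): buffer="smmm" (len 4), cursors c4@2 c1@4 c2@4 c3@4, authorship .123

Answer: smmm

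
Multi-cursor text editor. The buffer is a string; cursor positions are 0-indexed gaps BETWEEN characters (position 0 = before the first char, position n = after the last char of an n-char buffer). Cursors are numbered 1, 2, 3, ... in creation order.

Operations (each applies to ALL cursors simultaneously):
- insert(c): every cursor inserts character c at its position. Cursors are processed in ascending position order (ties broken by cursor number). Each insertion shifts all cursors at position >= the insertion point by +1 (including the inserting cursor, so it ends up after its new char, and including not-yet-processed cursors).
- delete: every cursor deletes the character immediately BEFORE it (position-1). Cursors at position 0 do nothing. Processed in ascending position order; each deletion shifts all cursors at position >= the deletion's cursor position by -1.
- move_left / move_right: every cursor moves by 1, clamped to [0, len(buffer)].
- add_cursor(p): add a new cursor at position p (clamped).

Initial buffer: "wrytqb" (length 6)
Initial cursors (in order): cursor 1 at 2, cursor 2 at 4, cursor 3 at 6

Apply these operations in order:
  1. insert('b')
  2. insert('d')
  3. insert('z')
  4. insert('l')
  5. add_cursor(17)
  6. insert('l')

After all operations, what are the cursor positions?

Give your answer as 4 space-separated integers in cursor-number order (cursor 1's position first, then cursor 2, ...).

Answer: 7 14 22 20

Derivation:
After op 1 (insert('b')): buffer="wrbytbqbb" (len 9), cursors c1@3 c2@6 c3@9, authorship ..1..2..3
After op 2 (insert('d')): buffer="wrbdytbdqbbd" (len 12), cursors c1@4 c2@8 c3@12, authorship ..11..22..33
After op 3 (insert('z')): buffer="wrbdzytbdzqbbdz" (len 15), cursors c1@5 c2@10 c3@15, authorship ..111..222..333
After op 4 (insert('l')): buffer="wrbdzlytbdzlqbbdzl" (len 18), cursors c1@6 c2@12 c3@18, authorship ..1111..2222..3333
After op 5 (add_cursor(17)): buffer="wrbdzlytbdzlqbbdzl" (len 18), cursors c1@6 c2@12 c4@17 c3@18, authorship ..1111..2222..3333
After op 6 (insert('l')): buffer="wrbdzllytbdzllqbbdzlll" (len 22), cursors c1@7 c2@14 c4@20 c3@22, authorship ..11111..22222..333433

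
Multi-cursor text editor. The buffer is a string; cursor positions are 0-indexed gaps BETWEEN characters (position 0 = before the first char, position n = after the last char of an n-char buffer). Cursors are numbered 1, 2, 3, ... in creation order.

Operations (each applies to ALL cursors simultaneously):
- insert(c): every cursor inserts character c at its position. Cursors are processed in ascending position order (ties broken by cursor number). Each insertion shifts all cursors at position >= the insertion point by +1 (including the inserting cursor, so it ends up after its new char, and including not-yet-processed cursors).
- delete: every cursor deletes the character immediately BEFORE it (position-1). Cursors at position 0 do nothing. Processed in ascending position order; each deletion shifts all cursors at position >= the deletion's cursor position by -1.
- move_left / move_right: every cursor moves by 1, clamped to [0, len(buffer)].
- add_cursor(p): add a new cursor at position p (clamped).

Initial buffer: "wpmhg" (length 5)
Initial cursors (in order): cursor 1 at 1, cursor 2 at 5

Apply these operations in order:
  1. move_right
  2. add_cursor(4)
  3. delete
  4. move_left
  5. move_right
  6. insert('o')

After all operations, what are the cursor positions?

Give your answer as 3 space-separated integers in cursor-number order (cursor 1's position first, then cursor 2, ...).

Answer: 2 5 5

Derivation:
After op 1 (move_right): buffer="wpmhg" (len 5), cursors c1@2 c2@5, authorship .....
After op 2 (add_cursor(4)): buffer="wpmhg" (len 5), cursors c1@2 c3@4 c2@5, authorship .....
After op 3 (delete): buffer="wm" (len 2), cursors c1@1 c2@2 c3@2, authorship ..
After op 4 (move_left): buffer="wm" (len 2), cursors c1@0 c2@1 c3@1, authorship ..
After op 5 (move_right): buffer="wm" (len 2), cursors c1@1 c2@2 c3@2, authorship ..
After op 6 (insert('o')): buffer="womoo" (len 5), cursors c1@2 c2@5 c3@5, authorship .1.23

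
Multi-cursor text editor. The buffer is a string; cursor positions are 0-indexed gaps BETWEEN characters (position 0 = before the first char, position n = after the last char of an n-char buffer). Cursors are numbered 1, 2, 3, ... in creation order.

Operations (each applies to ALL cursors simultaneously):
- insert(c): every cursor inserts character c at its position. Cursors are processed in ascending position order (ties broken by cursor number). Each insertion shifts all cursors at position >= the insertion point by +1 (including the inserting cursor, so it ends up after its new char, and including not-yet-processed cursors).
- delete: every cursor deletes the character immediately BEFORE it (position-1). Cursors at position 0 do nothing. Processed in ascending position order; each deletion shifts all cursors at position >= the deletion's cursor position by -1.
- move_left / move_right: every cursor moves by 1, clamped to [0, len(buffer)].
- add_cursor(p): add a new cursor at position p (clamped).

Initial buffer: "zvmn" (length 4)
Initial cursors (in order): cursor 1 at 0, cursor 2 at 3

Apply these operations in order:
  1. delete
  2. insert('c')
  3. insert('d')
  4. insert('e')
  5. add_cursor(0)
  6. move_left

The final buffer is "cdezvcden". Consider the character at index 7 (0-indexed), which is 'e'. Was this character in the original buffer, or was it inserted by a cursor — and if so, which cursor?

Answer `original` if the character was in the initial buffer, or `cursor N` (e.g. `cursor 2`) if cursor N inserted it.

After op 1 (delete): buffer="zvn" (len 3), cursors c1@0 c2@2, authorship ...
After op 2 (insert('c')): buffer="czvcn" (len 5), cursors c1@1 c2@4, authorship 1..2.
After op 3 (insert('d')): buffer="cdzvcdn" (len 7), cursors c1@2 c2@6, authorship 11..22.
After op 4 (insert('e')): buffer="cdezvcden" (len 9), cursors c1@3 c2@8, authorship 111..222.
After op 5 (add_cursor(0)): buffer="cdezvcden" (len 9), cursors c3@0 c1@3 c2@8, authorship 111..222.
After op 6 (move_left): buffer="cdezvcden" (len 9), cursors c3@0 c1@2 c2@7, authorship 111..222.
Authorship (.=original, N=cursor N): 1 1 1 . . 2 2 2 .
Index 7: author = 2

Answer: cursor 2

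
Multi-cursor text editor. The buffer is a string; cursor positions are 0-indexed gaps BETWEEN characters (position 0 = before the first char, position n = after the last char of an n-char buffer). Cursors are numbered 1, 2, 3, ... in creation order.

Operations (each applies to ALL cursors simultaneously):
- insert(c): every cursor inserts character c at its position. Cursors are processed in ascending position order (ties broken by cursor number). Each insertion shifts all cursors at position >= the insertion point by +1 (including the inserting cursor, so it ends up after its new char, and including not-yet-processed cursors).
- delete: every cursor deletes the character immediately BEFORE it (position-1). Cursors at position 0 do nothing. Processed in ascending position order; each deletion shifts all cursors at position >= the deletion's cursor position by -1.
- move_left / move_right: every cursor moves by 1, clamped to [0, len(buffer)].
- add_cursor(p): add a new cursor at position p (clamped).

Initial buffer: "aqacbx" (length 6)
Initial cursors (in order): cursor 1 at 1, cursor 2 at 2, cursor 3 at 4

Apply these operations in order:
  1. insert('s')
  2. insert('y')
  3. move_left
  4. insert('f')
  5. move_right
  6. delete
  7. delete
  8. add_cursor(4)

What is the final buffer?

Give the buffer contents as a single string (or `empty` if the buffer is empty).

After op 1 (insert('s')): buffer="asqsacsbx" (len 9), cursors c1@2 c2@4 c3@7, authorship .1.2..3..
After op 2 (insert('y')): buffer="asyqsyacsybx" (len 12), cursors c1@3 c2@6 c3@10, authorship .11.22..33..
After op 3 (move_left): buffer="asyqsyacsybx" (len 12), cursors c1@2 c2@5 c3@9, authorship .11.22..33..
After op 4 (insert('f')): buffer="asfyqsfyacsfybx" (len 15), cursors c1@3 c2@7 c3@12, authorship .111.222..333..
After op 5 (move_right): buffer="asfyqsfyacsfybx" (len 15), cursors c1@4 c2@8 c3@13, authorship .111.222..333..
After op 6 (delete): buffer="asfqsfacsfbx" (len 12), cursors c1@3 c2@6 c3@10, authorship .11.22..33..
After op 7 (delete): buffer="asqsacsbx" (len 9), cursors c1@2 c2@4 c3@7, authorship .1.2..3..
After op 8 (add_cursor(4)): buffer="asqsacsbx" (len 9), cursors c1@2 c2@4 c4@4 c3@7, authorship .1.2..3..

Answer: asqsacsbx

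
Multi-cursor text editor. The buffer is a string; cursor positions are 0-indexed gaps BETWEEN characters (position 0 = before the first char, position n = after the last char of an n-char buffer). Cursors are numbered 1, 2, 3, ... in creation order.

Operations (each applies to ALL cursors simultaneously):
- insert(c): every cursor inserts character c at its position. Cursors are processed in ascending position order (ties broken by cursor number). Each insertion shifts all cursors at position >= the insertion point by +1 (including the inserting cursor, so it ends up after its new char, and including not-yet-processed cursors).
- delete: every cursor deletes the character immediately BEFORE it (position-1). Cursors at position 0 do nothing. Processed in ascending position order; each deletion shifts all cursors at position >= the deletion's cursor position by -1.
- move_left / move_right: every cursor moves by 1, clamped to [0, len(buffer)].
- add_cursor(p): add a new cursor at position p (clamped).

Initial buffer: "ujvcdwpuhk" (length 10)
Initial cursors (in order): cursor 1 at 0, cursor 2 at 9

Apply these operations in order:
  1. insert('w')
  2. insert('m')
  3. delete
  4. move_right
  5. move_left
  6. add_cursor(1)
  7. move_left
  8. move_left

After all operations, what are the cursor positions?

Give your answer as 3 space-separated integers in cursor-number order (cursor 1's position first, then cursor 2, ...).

Answer: 0 9 0

Derivation:
After op 1 (insert('w')): buffer="wujvcdwpuhwk" (len 12), cursors c1@1 c2@11, authorship 1.........2.
After op 2 (insert('m')): buffer="wmujvcdwpuhwmk" (len 14), cursors c1@2 c2@13, authorship 11.........22.
After op 3 (delete): buffer="wujvcdwpuhwk" (len 12), cursors c1@1 c2@11, authorship 1.........2.
After op 4 (move_right): buffer="wujvcdwpuhwk" (len 12), cursors c1@2 c2@12, authorship 1.........2.
After op 5 (move_left): buffer="wujvcdwpuhwk" (len 12), cursors c1@1 c2@11, authorship 1.........2.
After op 6 (add_cursor(1)): buffer="wujvcdwpuhwk" (len 12), cursors c1@1 c3@1 c2@11, authorship 1.........2.
After op 7 (move_left): buffer="wujvcdwpuhwk" (len 12), cursors c1@0 c3@0 c2@10, authorship 1.........2.
After op 8 (move_left): buffer="wujvcdwpuhwk" (len 12), cursors c1@0 c3@0 c2@9, authorship 1.........2.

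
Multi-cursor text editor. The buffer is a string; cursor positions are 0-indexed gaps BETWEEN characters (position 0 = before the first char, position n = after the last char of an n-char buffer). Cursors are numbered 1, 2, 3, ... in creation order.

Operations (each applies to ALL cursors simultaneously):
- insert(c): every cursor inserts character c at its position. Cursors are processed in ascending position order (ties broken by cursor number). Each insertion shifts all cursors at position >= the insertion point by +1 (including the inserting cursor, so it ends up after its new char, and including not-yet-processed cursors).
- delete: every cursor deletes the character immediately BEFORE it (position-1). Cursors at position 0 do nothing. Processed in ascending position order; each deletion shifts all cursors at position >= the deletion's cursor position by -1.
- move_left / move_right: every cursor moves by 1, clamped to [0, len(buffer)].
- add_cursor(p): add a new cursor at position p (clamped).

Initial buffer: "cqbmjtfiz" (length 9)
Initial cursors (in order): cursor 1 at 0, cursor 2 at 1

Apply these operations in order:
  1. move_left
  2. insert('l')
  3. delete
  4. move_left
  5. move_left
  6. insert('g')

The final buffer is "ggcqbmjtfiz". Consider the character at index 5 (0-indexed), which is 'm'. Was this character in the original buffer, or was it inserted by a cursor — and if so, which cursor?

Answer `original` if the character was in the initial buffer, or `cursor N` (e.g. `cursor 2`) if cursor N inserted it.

After op 1 (move_left): buffer="cqbmjtfiz" (len 9), cursors c1@0 c2@0, authorship .........
After op 2 (insert('l')): buffer="llcqbmjtfiz" (len 11), cursors c1@2 c2@2, authorship 12.........
After op 3 (delete): buffer="cqbmjtfiz" (len 9), cursors c1@0 c2@0, authorship .........
After op 4 (move_left): buffer="cqbmjtfiz" (len 9), cursors c1@0 c2@0, authorship .........
After op 5 (move_left): buffer="cqbmjtfiz" (len 9), cursors c1@0 c2@0, authorship .........
After op 6 (insert('g')): buffer="ggcqbmjtfiz" (len 11), cursors c1@2 c2@2, authorship 12.........
Authorship (.=original, N=cursor N): 1 2 . . . . . . . . .
Index 5: author = original

Answer: original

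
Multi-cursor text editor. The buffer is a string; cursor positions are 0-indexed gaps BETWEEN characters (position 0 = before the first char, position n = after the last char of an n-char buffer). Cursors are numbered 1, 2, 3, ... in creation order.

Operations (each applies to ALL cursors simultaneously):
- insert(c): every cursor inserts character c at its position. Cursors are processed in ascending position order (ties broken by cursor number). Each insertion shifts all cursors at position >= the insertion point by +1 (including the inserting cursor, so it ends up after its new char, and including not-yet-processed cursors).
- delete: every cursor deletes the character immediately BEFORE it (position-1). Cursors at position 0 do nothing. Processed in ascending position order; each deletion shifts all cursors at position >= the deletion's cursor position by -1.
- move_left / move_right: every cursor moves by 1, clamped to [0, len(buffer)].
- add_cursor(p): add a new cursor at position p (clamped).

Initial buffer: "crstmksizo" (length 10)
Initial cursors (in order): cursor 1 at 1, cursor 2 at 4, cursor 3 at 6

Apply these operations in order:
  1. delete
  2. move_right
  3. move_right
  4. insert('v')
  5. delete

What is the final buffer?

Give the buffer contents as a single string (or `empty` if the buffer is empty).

After op 1 (delete): buffer="rsmsizo" (len 7), cursors c1@0 c2@2 c3@3, authorship .......
After op 2 (move_right): buffer="rsmsizo" (len 7), cursors c1@1 c2@3 c3@4, authorship .......
After op 3 (move_right): buffer="rsmsizo" (len 7), cursors c1@2 c2@4 c3@5, authorship .......
After op 4 (insert('v')): buffer="rsvmsvivzo" (len 10), cursors c1@3 c2@6 c3@8, authorship ..1..2.3..
After op 5 (delete): buffer="rsmsizo" (len 7), cursors c1@2 c2@4 c3@5, authorship .......

Answer: rsmsizo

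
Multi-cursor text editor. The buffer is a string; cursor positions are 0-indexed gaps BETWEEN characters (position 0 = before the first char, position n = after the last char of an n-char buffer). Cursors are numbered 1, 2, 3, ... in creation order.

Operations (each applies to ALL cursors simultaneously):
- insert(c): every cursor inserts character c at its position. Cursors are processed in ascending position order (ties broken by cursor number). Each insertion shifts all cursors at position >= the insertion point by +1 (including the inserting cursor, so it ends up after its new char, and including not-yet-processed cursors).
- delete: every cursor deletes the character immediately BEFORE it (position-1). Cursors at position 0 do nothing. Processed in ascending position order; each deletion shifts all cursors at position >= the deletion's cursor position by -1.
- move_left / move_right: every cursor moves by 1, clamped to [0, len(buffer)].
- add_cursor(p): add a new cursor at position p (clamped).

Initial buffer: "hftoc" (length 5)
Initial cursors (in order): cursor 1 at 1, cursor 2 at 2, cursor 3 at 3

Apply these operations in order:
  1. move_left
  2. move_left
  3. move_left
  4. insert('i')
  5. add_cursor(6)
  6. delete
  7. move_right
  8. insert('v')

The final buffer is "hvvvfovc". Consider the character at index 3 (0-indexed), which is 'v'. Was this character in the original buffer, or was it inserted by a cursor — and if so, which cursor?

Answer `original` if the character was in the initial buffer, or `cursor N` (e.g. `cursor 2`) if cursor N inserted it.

After op 1 (move_left): buffer="hftoc" (len 5), cursors c1@0 c2@1 c3@2, authorship .....
After op 2 (move_left): buffer="hftoc" (len 5), cursors c1@0 c2@0 c3@1, authorship .....
After op 3 (move_left): buffer="hftoc" (len 5), cursors c1@0 c2@0 c3@0, authorship .....
After op 4 (insert('i')): buffer="iiihftoc" (len 8), cursors c1@3 c2@3 c3@3, authorship 123.....
After op 5 (add_cursor(6)): buffer="iiihftoc" (len 8), cursors c1@3 c2@3 c3@3 c4@6, authorship 123.....
After op 6 (delete): buffer="hfoc" (len 4), cursors c1@0 c2@0 c3@0 c4@2, authorship ....
After op 7 (move_right): buffer="hfoc" (len 4), cursors c1@1 c2@1 c3@1 c4@3, authorship ....
After op 8 (insert('v')): buffer="hvvvfovc" (len 8), cursors c1@4 c2@4 c3@4 c4@7, authorship .123..4.
Authorship (.=original, N=cursor N): . 1 2 3 . . 4 .
Index 3: author = 3

Answer: cursor 3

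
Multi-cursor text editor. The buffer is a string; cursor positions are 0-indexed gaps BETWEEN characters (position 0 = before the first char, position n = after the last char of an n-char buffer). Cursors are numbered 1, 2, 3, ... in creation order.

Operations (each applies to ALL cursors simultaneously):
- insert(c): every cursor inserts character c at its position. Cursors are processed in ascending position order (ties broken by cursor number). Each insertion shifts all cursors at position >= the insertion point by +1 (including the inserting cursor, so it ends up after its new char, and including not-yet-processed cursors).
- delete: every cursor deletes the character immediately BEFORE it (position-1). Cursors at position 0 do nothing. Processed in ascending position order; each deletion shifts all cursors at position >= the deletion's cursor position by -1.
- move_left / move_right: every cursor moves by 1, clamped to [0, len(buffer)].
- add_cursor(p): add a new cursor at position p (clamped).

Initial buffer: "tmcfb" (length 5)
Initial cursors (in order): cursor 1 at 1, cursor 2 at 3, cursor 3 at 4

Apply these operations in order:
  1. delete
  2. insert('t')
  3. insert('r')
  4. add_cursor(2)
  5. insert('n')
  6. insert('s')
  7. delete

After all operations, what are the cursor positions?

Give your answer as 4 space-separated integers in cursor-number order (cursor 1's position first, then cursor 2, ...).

After op 1 (delete): buffer="mb" (len 2), cursors c1@0 c2@1 c3@1, authorship ..
After op 2 (insert('t')): buffer="tmttb" (len 5), cursors c1@1 c2@4 c3@4, authorship 1.23.
After op 3 (insert('r')): buffer="trmttrrb" (len 8), cursors c1@2 c2@7 c3@7, authorship 11.2323.
After op 4 (add_cursor(2)): buffer="trmttrrb" (len 8), cursors c1@2 c4@2 c2@7 c3@7, authorship 11.2323.
After op 5 (insert('n')): buffer="trnnmttrrnnb" (len 12), cursors c1@4 c4@4 c2@11 c3@11, authorship 1114.232323.
After op 6 (insert('s')): buffer="trnnssmttrrnnssb" (len 16), cursors c1@6 c4@6 c2@15 c3@15, authorship 111414.23232323.
After op 7 (delete): buffer="trnnmttrrnnb" (len 12), cursors c1@4 c4@4 c2@11 c3@11, authorship 1114.232323.

Answer: 4 11 11 4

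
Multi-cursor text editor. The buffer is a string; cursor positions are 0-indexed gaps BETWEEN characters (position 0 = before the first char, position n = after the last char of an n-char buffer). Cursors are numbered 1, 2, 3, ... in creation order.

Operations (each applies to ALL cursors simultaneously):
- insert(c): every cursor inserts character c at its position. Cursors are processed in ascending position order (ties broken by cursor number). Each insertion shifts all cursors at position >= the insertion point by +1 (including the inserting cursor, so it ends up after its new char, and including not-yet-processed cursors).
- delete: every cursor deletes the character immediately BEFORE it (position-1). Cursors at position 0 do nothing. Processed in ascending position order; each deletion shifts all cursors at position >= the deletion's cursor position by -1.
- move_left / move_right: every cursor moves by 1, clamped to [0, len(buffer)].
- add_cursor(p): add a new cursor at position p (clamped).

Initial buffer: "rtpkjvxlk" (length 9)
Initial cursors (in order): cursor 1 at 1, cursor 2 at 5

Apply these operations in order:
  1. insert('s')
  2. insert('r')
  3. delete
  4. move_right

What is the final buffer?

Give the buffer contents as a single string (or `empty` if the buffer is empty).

After op 1 (insert('s')): buffer="rstpkjsvxlk" (len 11), cursors c1@2 c2@7, authorship .1....2....
After op 2 (insert('r')): buffer="rsrtpkjsrvxlk" (len 13), cursors c1@3 c2@9, authorship .11....22....
After op 3 (delete): buffer="rstpkjsvxlk" (len 11), cursors c1@2 c2@7, authorship .1....2....
After op 4 (move_right): buffer="rstpkjsvxlk" (len 11), cursors c1@3 c2@8, authorship .1....2....

Answer: rstpkjsvxlk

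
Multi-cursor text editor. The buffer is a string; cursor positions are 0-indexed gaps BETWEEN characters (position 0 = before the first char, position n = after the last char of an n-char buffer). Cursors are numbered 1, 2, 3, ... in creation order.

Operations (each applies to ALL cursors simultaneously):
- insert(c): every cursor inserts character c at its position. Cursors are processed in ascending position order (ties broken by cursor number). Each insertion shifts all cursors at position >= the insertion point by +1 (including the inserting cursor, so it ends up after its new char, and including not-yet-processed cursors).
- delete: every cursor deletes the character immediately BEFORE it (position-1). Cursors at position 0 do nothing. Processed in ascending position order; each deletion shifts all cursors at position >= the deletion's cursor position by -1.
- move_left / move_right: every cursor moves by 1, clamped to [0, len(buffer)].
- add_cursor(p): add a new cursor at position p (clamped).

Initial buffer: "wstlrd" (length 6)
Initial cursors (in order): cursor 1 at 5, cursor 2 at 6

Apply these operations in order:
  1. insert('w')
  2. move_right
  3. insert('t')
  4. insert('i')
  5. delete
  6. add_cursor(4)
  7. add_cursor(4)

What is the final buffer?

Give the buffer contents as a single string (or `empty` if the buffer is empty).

Answer: wstlrwdtwt

Derivation:
After op 1 (insert('w')): buffer="wstlrwdw" (len 8), cursors c1@6 c2@8, authorship .....1.2
After op 2 (move_right): buffer="wstlrwdw" (len 8), cursors c1@7 c2@8, authorship .....1.2
After op 3 (insert('t')): buffer="wstlrwdtwt" (len 10), cursors c1@8 c2@10, authorship .....1.122
After op 4 (insert('i')): buffer="wstlrwdtiwti" (len 12), cursors c1@9 c2@12, authorship .....1.11222
After op 5 (delete): buffer="wstlrwdtwt" (len 10), cursors c1@8 c2@10, authorship .....1.122
After op 6 (add_cursor(4)): buffer="wstlrwdtwt" (len 10), cursors c3@4 c1@8 c2@10, authorship .....1.122
After op 7 (add_cursor(4)): buffer="wstlrwdtwt" (len 10), cursors c3@4 c4@4 c1@8 c2@10, authorship .....1.122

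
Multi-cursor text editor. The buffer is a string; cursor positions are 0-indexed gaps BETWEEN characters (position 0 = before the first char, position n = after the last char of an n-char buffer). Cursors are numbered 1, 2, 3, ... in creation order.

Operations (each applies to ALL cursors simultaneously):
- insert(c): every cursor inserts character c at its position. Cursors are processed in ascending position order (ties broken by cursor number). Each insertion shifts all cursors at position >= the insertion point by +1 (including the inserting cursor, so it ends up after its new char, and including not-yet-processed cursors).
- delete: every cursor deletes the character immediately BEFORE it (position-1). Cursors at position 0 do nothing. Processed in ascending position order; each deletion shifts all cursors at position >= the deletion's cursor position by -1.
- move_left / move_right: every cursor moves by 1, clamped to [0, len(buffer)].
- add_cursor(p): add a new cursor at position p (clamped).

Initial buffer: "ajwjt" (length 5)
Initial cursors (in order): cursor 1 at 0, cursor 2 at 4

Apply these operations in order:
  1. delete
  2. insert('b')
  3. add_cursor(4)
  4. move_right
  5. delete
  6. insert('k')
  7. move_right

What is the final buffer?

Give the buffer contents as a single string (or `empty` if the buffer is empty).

After op 1 (delete): buffer="ajwt" (len 4), cursors c1@0 c2@3, authorship ....
After op 2 (insert('b')): buffer="bajwbt" (len 6), cursors c1@1 c2@5, authorship 1...2.
After op 3 (add_cursor(4)): buffer="bajwbt" (len 6), cursors c1@1 c3@4 c2@5, authorship 1...2.
After op 4 (move_right): buffer="bajwbt" (len 6), cursors c1@2 c3@5 c2@6, authorship 1...2.
After op 5 (delete): buffer="bjw" (len 3), cursors c1@1 c2@3 c3@3, authorship 1..
After op 6 (insert('k')): buffer="bkjwkk" (len 6), cursors c1@2 c2@6 c3@6, authorship 11..23
After op 7 (move_right): buffer="bkjwkk" (len 6), cursors c1@3 c2@6 c3@6, authorship 11..23

Answer: bkjwkk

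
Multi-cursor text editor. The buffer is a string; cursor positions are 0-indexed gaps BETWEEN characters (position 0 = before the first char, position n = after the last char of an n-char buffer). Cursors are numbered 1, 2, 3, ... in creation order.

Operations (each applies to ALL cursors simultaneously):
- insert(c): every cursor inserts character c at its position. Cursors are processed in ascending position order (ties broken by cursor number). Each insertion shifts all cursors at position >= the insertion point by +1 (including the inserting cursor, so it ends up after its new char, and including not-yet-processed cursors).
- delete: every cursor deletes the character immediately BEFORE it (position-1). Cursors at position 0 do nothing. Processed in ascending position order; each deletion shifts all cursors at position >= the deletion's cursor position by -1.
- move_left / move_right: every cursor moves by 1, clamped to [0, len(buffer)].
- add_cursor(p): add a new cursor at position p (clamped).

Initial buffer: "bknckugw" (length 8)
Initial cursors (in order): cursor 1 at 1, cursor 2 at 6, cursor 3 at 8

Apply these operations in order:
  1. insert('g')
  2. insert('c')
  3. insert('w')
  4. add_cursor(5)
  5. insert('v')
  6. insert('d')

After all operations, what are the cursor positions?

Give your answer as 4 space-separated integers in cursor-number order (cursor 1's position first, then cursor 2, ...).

After op 1 (insert('g')): buffer="bgknckuggwg" (len 11), cursors c1@2 c2@8 c3@11, authorship .1.....2..3
After op 2 (insert('c')): buffer="bgcknckugcgwgc" (len 14), cursors c1@3 c2@10 c3@14, authorship .11.....22..33
After op 3 (insert('w')): buffer="bgcwknckugcwgwgcw" (len 17), cursors c1@4 c2@12 c3@17, authorship .111.....222..333
After op 4 (add_cursor(5)): buffer="bgcwknckugcwgwgcw" (len 17), cursors c1@4 c4@5 c2@12 c3@17, authorship .111.....222..333
After op 5 (insert('v')): buffer="bgcwvkvnckugcwvgwgcwv" (len 21), cursors c1@5 c4@7 c2@15 c3@21, authorship .1111.4....2222..3333
After op 6 (insert('d')): buffer="bgcwvdkvdnckugcwvdgwgcwvd" (len 25), cursors c1@6 c4@9 c2@18 c3@25, authorship .11111.44....22222..33333

Answer: 6 18 25 9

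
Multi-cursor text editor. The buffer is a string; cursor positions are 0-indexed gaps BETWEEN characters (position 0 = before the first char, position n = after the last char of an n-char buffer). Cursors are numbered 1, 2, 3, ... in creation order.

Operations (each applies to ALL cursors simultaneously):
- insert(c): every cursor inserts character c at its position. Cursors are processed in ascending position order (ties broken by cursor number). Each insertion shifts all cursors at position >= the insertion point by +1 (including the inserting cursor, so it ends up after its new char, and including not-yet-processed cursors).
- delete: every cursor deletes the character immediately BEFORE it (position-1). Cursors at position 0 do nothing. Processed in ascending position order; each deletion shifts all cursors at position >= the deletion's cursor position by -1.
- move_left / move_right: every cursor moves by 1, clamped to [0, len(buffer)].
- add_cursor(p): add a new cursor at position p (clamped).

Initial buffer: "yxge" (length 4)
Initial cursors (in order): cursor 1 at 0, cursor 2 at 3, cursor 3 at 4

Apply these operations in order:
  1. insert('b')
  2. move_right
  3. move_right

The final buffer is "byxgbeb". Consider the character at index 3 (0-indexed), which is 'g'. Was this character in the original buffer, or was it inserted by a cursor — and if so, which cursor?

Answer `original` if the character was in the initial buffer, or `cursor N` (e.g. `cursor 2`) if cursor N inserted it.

Answer: original

Derivation:
After op 1 (insert('b')): buffer="byxgbeb" (len 7), cursors c1@1 c2@5 c3@7, authorship 1...2.3
After op 2 (move_right): buffer="byxgbeb" (len 7), cursors c1@2 c2@6 c3@7, authorship 1...2.3
After op 3 (move_right): buffer="byxgbeb" (len 7), cursors c1@3 c2@7 c3@7, authorship 1...2.3
Authorship (.=original, N=cursor N): 1 . . . 2 . 3
Index 3: author = original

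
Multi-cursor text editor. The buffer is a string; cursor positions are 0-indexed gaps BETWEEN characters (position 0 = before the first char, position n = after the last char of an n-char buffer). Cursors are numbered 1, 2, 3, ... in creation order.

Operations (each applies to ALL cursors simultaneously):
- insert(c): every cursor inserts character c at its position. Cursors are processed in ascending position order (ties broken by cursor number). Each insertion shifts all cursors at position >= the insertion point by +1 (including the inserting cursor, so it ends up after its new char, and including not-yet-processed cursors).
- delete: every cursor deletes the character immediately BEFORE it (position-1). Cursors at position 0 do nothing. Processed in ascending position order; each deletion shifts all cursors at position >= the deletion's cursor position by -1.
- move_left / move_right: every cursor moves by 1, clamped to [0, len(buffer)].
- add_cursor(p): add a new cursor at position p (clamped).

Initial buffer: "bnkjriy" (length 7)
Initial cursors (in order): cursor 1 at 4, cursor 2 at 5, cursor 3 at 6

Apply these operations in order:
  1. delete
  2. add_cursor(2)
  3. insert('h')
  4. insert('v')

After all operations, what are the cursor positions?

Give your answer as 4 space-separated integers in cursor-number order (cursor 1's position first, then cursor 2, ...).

Answer: 11 11 11 4

Derivation:
After op 1 (delete): buffer="bnky" (len 4), cursors c1@3 c2@3 c3@3, authorship ....
After op 2 (add_cursor(2)): buffer="bnky" (len 4), cursors c4@2 c1@3 c2@3 c3@3, authorship ....
After op 3 (insert('h')): buffer="bnhkhhhy" (len 8), cursors c4@3 c1@7 c2@7 c3@7, authorship ..4.123.
After op 4 (insert('v')): buffer="bnhvkhhhvvvy" (len 12), cursors c4@4 c1@11 c2@11 c3@11, authorship ..44.123123.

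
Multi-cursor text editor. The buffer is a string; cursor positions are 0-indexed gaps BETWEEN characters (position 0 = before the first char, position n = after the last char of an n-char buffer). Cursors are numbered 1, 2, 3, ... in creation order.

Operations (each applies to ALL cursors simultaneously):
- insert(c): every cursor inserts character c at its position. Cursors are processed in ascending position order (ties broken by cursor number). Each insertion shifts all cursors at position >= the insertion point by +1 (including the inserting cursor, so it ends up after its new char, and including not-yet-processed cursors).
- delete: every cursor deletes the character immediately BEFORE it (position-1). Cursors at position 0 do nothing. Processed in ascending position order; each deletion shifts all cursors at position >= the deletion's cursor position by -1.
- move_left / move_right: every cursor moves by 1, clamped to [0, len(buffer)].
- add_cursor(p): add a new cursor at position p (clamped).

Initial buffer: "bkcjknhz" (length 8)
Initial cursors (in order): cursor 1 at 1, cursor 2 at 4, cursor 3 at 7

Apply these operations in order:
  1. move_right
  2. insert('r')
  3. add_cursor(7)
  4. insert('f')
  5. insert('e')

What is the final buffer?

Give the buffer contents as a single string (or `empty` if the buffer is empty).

Answer: bkrfecjkrffeenhzrfe

Derivation:
After op 1 (move_right): buffer="bkcjknhz" (len 8), cursors c1@2 c2@5 c3@8, authorship ........
After op 2 (insert('r')): buffer="bkrcjkrnhzr" (len 11), cursors c1@3 c2@7 c3@11, authorship ..1...2...3
After op 3 (add_cursor(7)): buffer="bkrcjkrnhzr" (len 11), cursors c1@3 c2@7 c4@7 c3@11, authorship ..1...2...3
After op 4 (insert('f')): buffer="bkrfcjkrffnhzrf" (len 15), cursors c1@4 c2@10 c4@10 c3@15, authorship ..11...224...33
After op 5 (insert('e')): buffer="bkrfecjkrffeenhzrfe" (len 19), cursors c1@5 c2@13 c4@13 c3@19, authorship ..111...22424...333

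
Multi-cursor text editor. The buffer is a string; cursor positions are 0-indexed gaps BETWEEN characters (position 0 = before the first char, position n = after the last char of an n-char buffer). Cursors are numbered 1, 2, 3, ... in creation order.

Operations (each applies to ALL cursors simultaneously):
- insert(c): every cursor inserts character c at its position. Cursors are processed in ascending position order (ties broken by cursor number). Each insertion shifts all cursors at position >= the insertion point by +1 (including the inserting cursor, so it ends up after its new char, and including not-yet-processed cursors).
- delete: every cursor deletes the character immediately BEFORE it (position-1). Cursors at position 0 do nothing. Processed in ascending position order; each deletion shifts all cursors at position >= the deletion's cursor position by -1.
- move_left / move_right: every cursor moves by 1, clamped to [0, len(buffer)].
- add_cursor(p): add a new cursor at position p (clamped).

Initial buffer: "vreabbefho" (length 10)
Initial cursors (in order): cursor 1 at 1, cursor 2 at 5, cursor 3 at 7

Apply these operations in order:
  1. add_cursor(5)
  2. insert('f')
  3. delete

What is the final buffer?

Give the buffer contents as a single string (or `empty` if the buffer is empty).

After op 1 (add_cursor(5)): buffer="vreabbefho" (len 10), cursors c1@1 c2@5 c4@5 c3@7, authorship ..........
After op 2 (insert('f')): buffer="vfreabffbeffho" (len 14), cursors c1@2 c2@8 c4@8 c3@11, authorship .1....24..3...
After op 3 (delete): buffer="vreabbefho" (len 10), cursors c1@1 c2@5 c4@5 c3@7, authorship ..........

Answer: vreabbefho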